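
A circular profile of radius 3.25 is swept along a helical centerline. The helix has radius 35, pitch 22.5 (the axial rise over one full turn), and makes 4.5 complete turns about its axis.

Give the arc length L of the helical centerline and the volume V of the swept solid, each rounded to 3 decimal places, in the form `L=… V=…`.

2πR = 2π·35 = 219.911486
per-turn = √(219.911486² + 22.5²) = √(48361.0616 + 506.25) = √48867.3116 = 221.059520
L = 4.5 × 221.059520 = 994.767842
V = π·3.25² × L = 33.183072 × 994.767842 = 33009.453321

L=994.768 V=33009.453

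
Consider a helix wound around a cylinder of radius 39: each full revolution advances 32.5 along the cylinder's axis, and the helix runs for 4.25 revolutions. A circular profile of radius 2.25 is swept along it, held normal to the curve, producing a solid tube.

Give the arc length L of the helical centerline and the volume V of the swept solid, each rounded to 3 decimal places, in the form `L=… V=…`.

2πR = 2π·39 = 245.044227
per-turn = √(245.044227² + 32.5²) = √(60046.6732 + 1056.25) = √61102.9232 = 247.190055
L = 4.25 × 247.190055 = 1050.557733
V = π·2.25² × L = 15.904313 × 1050.557733 = 16708.398806

L=1050.558 V=16708.399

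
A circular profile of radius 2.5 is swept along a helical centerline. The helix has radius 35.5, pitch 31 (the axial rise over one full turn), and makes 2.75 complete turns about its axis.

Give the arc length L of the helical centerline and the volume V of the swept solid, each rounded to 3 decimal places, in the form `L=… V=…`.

2πR = 2π·35.5 = 223.053078
per-turn = √(223.053078² + 31²) = √(49752.6758 + 961) = √50713.6758 = 225.196971
L = 2.75 × 225.196971 = 619.291670
V = π·2.5² × L = 19.634954 × 619.291670 = 12159.763515

L=619.292 V=12159.764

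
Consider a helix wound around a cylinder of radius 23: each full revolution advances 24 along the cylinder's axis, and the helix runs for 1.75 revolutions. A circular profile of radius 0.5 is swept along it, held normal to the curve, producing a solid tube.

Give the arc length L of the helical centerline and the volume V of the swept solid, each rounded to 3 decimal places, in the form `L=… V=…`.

L=256.362 V=201.346

2πR = 2π·23 = 144.513262
per-turn = √(144.513262² + 24²) = √(20884.0829 + 576) = √21460.0829 = 146.492604
L = 1.75 × 146.492604 = 256.362056
V = π·0.5² × L = 0.785398 × 256.362056 = 201.346288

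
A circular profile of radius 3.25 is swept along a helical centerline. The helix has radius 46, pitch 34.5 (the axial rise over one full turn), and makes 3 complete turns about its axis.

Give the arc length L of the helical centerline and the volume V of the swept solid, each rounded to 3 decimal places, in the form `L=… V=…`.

L=873.235 V=28976.618

2πR = 2π·46 = 289.026524
per-turn = √(289.026524² + 34.5²) = √(83536.3317 + 1190.25) = √84726.5817 = 291.078308
L = 3 × 291.078308 = 873.234925
V = π·3.25² × L = 33.183072 × 873.234925 = 28976.617753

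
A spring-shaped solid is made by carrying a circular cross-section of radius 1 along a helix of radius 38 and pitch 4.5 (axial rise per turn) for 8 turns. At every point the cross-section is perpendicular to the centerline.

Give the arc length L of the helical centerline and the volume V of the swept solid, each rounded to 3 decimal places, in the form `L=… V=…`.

2πR = 2π·38 = 238.761042
per-turn = √(238.761042² + 4.5²) = √(57006.8350 + 20.25) = √57027.0850 = 238.803444
L = 8 × 238.803444 = 1910.427555
V = π·1² × L = 3.141593 × 1910.427555 = 6001.785171

L=1910.428 V=6001.785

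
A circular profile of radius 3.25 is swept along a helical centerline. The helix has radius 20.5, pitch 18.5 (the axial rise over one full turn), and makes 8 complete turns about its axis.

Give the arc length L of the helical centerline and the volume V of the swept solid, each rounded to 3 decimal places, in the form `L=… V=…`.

L=1041.017 V=34544.129

2πR = 2π·20.5 = 128.805299
per-turn = √(128.805299² + 18.5²) = √(16590.8050 + 342.25) = √16933.0550 = 130.127073
L = 8 × 130.127073 = 1041.016580
V = π·3.25² × L = 33.183072 × 1041.016580 = 34544.128548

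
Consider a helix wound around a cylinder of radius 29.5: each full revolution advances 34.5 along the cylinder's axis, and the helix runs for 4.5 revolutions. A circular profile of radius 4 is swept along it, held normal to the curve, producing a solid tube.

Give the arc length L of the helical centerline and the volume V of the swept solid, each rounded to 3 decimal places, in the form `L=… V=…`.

L=848.418 V=42646.150

2πR = 2π·29.5 = 185.353967
per-turn = √(185.353967² + 34.5²) = √(34356.0929 + 1190.25) = √35546.3429 = 188.537378
L = 4.5 × 188.537378 = 848.418201
V = π·4² × L = 50.265482 × 848.418201 = 42646.150209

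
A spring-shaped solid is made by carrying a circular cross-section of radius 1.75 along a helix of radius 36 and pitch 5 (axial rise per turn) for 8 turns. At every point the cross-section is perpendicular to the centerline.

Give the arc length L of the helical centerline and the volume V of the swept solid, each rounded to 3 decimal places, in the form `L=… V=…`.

L=1809.999 V=17414.235

2πR = 2π·36 = 226.194671
per-turn = √(226.194671² + 5²) = √(51164.0292 + 25) = √51189.0292 = 226.249926
L = 8 × 226.249926 = 1809.999412
V = π·1.75² × L = 9.621128 × 1809.999412 = 17414.235116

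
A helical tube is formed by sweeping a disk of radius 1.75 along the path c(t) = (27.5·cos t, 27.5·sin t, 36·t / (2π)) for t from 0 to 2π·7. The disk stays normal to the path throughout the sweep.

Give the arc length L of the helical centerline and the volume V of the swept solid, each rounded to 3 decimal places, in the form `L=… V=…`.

L=1235.486 V=11886.770

2πR = 2π·27.5 = 172.787596
per-turn = √(172.787596² + 36²) = √(29855.5533 + 1296) = √31151.5533 = 176.498026
L = 7 × 176.498026 = 1235.486185
V = π·1.75² × L = 9.621128 × 1235.486185 = 11886.770109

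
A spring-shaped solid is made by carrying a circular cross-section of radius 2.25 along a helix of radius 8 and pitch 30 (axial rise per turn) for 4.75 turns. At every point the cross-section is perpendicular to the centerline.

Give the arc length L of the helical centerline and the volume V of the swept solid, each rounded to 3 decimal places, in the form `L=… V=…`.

2πR = 2π·8 = 50.265482
per-turn = √(50.265482² + 30²) = √(2526.6187 + 900) = √3426.6187 = 58.537328
L = 4.75 × 58.537328 = 278.052306
V = π·2.25² × L = 15.904313 × 278.052306 = 4422.230856

L=278.052 V=4422.231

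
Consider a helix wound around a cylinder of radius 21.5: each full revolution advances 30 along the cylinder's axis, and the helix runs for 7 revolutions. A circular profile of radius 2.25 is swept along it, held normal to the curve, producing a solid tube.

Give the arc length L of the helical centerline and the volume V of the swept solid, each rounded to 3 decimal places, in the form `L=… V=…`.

2πR = 2π·21.5 = 135.088484
per-turn = √(135.088484² + 30²) = √(18248.8985 + 900) = √19148.8985 = 138.379545
L = 7 × 138.379545 = 968.656817
V = π·2.25² × L = 15.904313 × 968.656817 = 15405.821016

L=968.657 V=15405.821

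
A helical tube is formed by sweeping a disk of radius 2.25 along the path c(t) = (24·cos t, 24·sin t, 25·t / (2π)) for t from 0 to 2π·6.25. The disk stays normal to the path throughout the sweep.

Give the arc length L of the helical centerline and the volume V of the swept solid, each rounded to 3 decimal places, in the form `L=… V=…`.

L=955.342 V=15194.059

2πR = 2π·24 = 150.796447
per-turn = √(150.796447² + 25²) = √(22739.5685 + 625) = √23364.5685 = 152.854730
L = 6.25 × 152.854730 = 955.342064
V = π·2.25² × L = 15.904313 × 955.342064 = 15194.059020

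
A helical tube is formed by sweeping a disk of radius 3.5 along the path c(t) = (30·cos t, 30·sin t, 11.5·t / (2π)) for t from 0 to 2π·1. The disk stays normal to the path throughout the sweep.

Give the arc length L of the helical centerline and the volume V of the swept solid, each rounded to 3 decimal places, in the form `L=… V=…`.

2πR = 2π·30 = 188.495559
per-turn = √(188.495559² + 11.5²) = √(35530.5758 + 132.25) = √35662.8258 = 188.846037
L = 1 × 188.846037 = 188.846037
V = π·3.5² × L = 38.484510 × 188.846037 = 7267.647216

L=188.846 V=7267.647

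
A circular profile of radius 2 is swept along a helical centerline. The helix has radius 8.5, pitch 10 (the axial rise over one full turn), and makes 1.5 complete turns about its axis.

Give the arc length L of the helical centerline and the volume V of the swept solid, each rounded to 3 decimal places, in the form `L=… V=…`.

L=81.503 V=1024.195

2πR = 2π·8.5 = 53.407075
per-turn = √(53.407075² + 10²) = √(2852.3157 + 100) = √2952.3157 = 54.335216
L = 1.5 × 54.335216 = 81.502824
V = π·2² × L = 12.566371 × 81.502824 = 1024.194688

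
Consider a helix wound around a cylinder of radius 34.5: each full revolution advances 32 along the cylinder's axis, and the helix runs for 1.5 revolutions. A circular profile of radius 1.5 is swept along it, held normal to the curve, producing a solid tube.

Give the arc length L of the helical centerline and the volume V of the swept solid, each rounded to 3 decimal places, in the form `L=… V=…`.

L=328.679 V=2323.293

2πR = 2π·34.5 = 216.769893
per-turn = √(216.769893² + 32²) = √(46989.1866 + 1024) = √48013.1866 = 219.119115
L = 1.5 × 219.119115 = 328.678672
V = π·1.5² × L = 7.068583 × 328.678672 = 2323.292631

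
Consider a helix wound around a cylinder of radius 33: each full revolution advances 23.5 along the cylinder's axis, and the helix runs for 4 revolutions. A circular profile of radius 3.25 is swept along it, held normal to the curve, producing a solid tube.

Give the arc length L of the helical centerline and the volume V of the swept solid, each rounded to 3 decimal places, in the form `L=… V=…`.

L=834.690 V=27697.590

2πR = 2π·33 = 207.345115
per-turn = √(207.345115² + 23.5²) = √(42991.9968 + 552.25) = √43544.2468 = 208.672583
L = 4 × 208.672583 = 834.690331
V = π·3.25² × L = 33.183072 × 834.690331 = 27697.589682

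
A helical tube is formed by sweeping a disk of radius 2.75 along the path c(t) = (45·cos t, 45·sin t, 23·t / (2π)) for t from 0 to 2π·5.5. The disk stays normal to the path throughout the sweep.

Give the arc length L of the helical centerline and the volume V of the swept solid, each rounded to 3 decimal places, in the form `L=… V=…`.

2πR = 2π·45 = 282.743339
per-turn = √(282.743339² + 23²) = √(79943.7956 + 529) = √80472.7956 = 283.677274
L = 5.5 × 283.677274 = 1560.225006
V = π·2.75² × L = 23.758294 × 1560.225006 = 37068.285082

L=1560.225 V=37068.285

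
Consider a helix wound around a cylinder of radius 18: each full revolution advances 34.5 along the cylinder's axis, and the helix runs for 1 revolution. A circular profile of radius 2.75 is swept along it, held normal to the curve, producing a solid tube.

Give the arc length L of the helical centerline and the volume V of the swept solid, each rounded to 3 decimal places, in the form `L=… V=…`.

2πR = 2π·18 = 113.097336
per-turn = √(113.097336² + 34.5²) = √(12791.0073 + 1190.25) = √13981.2573 = 118.242367
L = 1 × 118.242367 = 118.242367
V = π·2.75² × L = 23.758294 × 118.242367 = 2809.236966

L=118.242 V=2809.237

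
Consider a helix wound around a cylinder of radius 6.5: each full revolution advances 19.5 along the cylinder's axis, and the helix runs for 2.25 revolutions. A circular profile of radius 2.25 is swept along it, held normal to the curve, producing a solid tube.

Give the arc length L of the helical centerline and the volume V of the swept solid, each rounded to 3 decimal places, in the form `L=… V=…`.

L=101.829 V=1619.515

2πR = 2π·6.5 = 40.840704
per-turn = √(40.840704² + 19.5²) = √(1667.9631 + 380.25) = √2048.2131 = 45.257189
L = 2.25 × 45.257189 = 101.828675
V = π·2.25² × L = 15.904313 × 101.828675 = 1619.515099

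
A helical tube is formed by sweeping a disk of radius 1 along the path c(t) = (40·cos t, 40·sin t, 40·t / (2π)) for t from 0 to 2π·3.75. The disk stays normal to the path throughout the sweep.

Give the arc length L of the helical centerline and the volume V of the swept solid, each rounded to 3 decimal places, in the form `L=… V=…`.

2πR = 2π·40 = 251.327412
per-turn = √(251.327412² + 40²) = √(63165.4682 + 1600) = √64765.4682 = 254.490605
L = 3.75 × 254.490605 = 954.339770
V = π·1² × L = 3.141593 × 954.339770 = 2998.146810

L=954.340 V=2998.147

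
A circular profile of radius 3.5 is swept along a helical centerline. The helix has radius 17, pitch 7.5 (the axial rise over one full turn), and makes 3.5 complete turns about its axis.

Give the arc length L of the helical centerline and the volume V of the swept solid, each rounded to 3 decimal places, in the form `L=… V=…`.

2πR = 2π·17 = 106.814150
per-turn = √(106.814150² + 7.5²) = √(11409.2627 + 56.25) = √11465.5127 = 107.077134
L = 3.5 × 107.077134 = 374.769970
V = π·3.5² × L = 38.484510 × 374.769970 = 14422.838661

L=374.770 V=14422.839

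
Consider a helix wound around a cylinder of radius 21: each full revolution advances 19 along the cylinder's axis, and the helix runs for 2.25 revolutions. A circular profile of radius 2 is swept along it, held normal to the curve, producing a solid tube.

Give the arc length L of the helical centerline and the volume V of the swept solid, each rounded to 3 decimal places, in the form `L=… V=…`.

L=299.943 V=3769.191

2πR = 2π·21 = 131.946891
per-turn = √(131.946891² + 19²) = √(17409.9822 + 361) = √17770.9822 = 133.307847
L = 2.25 × 133.307847 = 299.942657
V = π·2² × L = 12.566371 × 299.942657 = 3769.190585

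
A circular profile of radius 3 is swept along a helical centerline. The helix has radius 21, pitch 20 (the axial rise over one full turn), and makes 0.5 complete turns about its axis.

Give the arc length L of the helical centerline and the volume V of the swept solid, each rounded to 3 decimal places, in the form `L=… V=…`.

2πR = 2π·21 = 131.946891
per-turn = √(131.946891² + 20²) = √(17409.9822 + 400) = √17809.9822 = 133.454045
L = 0.5 × 133.454045 = 66.727023
V = π·3² × L = 28.274334 × 66.727023 = 1886.662115

L=66.727 V=1886.662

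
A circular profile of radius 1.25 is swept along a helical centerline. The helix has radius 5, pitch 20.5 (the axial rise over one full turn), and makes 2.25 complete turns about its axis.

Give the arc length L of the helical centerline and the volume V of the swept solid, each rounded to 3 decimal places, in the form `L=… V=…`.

L=84.404 V=414.316

2πR = 2π·5 = 31.415927
per-turn = √(31.415927² + 20.5²) = √(986.9604 + 420.25) = √1407.2104 = 37.512804
L = 2.25 × 37.512804 = 84.403808
V = π·1.25² × L = 4.908739 × 84.403808 = 414.316225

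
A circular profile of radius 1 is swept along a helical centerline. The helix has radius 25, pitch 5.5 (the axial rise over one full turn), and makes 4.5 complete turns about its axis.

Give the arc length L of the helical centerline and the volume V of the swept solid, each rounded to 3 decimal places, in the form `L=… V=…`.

2πR = 2π·25 = 157.079633
per-turn = √(157.079633² + 5.5²) = √(24674.0110 + 30.25) = √24704.2610 = 157.175892
L = 4.5 × 157.175892 = 707.291514
V = π·1² × L = 3.141593 × 707.291514 = 2222.021823

L=707.292 V=2222.022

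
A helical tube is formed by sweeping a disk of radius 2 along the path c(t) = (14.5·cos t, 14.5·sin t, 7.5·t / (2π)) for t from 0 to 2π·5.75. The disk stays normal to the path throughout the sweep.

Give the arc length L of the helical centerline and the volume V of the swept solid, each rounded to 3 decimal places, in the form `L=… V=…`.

L=525.633 V=6605.295

2πR = 2π·14.5 = 91.106187
per-turn = √(91.106187² + 7.5²) = √(8300.3373 + 56.25) = √8356.5873 = 91.414371
L = 5.75 × 91.414371 = 525.632636
V = π·2² × L = 12.566371 × 525.632636 = 6605.294506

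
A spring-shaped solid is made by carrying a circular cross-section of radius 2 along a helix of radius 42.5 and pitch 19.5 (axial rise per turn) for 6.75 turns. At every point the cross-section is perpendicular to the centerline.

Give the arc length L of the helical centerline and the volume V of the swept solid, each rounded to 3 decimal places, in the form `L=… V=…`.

L=1807.288 V=22711.054

2πR = 2π·42.5 = 267.035376
per-turn = √(267.035376² + 19.5²) = √(71307.8918 + 380.25) = √71688.1418 = 267.746413
L = 6.75 × 267.746413 = 1807.288289
V = π·2² × L = 12.566371 × 1807.288289 = 22711.054450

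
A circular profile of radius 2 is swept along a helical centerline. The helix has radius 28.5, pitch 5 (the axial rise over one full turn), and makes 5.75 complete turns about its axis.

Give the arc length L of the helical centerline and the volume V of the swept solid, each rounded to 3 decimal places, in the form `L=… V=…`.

L=1030.058 V=12944.094

2πR = 2π·28.5 = 179.070781
per-turn = √(179.070781² + 5²) = √(32066.3447 + 25) = √32091.3447 = 179.140572
L = 5.75 × 179.140572 = 1030.058292
V = π·2² × L = 12.566371 × 1030.058292 = 12944.094247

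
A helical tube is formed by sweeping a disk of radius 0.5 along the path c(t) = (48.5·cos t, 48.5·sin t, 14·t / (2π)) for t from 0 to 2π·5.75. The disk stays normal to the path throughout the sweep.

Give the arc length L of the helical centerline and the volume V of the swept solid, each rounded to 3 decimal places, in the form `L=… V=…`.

L=1754.071 V=1377.645

2πR = 2π·48.5 = 304.734487
per-turn = √(304.734487² + 14²) = √(92863.1078 + 196) = √93059.1078 = 305.055909
L = 5.75 × 305.055909 = 1754.071479
V = π·0.5² × L = 0.785398 × 1754.071479 = 1377.644518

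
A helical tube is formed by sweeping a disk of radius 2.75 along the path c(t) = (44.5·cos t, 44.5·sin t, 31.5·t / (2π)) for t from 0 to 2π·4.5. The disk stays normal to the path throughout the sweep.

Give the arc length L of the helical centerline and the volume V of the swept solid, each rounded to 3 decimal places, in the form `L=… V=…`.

2πR = 2π·44.5 = 279.601746
per-turn = √(279.601746² + 31.5²) = √(78177.1365 + 992.25) = √79169.3865 = 281.370550
L = 4.5 × 281.370550 = 1266.167475
V = π·2.75² × L = 23.758294 × 1266.167475 = 30081.979695

L=1266.167 V=30081.980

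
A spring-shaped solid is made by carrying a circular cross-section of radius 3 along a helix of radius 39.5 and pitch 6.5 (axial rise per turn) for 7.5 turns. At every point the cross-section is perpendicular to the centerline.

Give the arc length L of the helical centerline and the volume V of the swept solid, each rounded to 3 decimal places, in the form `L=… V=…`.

2πR = 2π·39.5 = 248.185820
per-turn = √(248.185820² + 6.5²) = √(61596.2011 + 42.25) = √61638.4511 = 248.270923
L = 7.5 × 248.270923 = 1862.031920
V = π·3² × L = 28.274334 × 1862.031920 = 52647.712216

L=1862.032 V=52647.712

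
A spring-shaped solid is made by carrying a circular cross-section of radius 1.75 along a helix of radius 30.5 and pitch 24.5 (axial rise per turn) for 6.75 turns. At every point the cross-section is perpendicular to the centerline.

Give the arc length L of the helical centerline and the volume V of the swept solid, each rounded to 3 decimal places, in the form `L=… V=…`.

2πR = 2π·30.5 = 191.637152
per-turn = √(191.637152² + 24.5²) = √(36724.7980 + 600.25) = √37325.0480 = 193.196915
L = 6.75 × 193.196915 = 1304.079176
V = π·1.75² × L = 9.621128 × 1304.079176 = 12546.712029

L=1304.079 V=12546.712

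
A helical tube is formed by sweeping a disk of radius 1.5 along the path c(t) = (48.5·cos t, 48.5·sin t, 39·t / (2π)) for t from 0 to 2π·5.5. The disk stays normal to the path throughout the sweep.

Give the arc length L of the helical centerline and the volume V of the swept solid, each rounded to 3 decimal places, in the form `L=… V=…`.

L=1689.710 V=11943.855

2πR = 2π·48.5 = 304.734487
per-turn = √(304.734487² + 39²) = √(92863.1078 + 1521) = √94384.1078 = 307.219966
L = 5.5 × 307.219966 = 1689.709816
V = π·1.5² × L = 7.068583 × 1689.709816 = 11943.854873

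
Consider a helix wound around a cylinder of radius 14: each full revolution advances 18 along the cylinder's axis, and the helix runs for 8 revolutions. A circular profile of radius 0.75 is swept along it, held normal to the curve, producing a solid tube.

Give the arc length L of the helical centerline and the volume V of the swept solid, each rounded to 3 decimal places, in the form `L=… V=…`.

L=718.299 V=1269.339

2πR = 2π·14 = 87.964594
per-turn = √(87.964594² + 18²) = √(7737.7699 + 324) = √8061.7699 = 89.787359
L = 8 × 89.787359 = 718.298873
V = π·0.75² × L = 1.767146 × 718.298873 = 1269.338885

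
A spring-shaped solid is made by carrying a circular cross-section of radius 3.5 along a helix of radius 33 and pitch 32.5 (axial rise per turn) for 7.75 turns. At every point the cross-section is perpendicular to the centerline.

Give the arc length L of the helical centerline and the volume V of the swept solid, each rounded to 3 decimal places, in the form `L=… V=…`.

L=1626.545 V=62596.778

2πR = 2π·33 = 207.345115
per-turn = √(207.345115² + 32.5²) = √(42991.9968 + 1056.25) = √44048.2468 = 209.876742
L = 7.75 × 209.876742 = 1626.544749
V = π·3.5² × L = 38.484510 × 1626.544749 = 62596.777683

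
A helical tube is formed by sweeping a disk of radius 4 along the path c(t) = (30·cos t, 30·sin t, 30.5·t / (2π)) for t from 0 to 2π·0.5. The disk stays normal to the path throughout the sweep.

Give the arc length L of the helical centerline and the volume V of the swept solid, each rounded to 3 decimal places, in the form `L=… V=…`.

L=95.474 V=4799.026

2πR = 2π·30 = 188.495559
per-turn = √(188.495559² + 30.5²) = √(35530.5758 + 930.25) = √36460.8258 = 190.947181
L = 0.5 × 190.947181 = 95.473590
V = π·4² × L = 50.265482 × 95.473590 = 4799.026083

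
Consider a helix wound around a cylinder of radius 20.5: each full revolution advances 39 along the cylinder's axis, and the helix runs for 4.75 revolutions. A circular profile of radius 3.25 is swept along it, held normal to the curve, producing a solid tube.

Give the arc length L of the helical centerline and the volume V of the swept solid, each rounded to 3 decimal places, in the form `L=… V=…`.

L=639.256 V=21212.462

2πR = 2π·20.5 = 128.805299
per-turn = √(128.805299² + 39²) = √(16590.8050 + 1521) = √18111.8050 = 134.580106
L = 4.75 × 134.580106 = 639.255505
V = π·3.25² × L = 33.183072 × 639.255505 = 21212.461696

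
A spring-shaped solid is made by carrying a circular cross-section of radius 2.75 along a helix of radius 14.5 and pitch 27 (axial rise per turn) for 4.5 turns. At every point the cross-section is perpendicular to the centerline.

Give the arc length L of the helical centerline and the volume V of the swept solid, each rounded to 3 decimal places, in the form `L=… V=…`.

2πR = 2π·14.5 = 91.106187
per-turn = √(91.106187² + 27²) = √(8300.3373 + 729) = √9029.3373 = 95.022825
L = 4.5 × 95.022825 = 427.602713
V = π·2.75² × L = 23.758294 × 427.602713 = 10159.111165

L=427.603 V=10159.111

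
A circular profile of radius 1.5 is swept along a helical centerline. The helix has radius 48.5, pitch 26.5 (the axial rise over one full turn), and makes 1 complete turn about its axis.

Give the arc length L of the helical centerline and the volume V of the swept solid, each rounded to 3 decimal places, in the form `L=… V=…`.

2πR = 2π·48.5 = 304.734487
per-turn = √(304.734487² + 26.5²) = √(92863.1078 + 702.25) = √93565.3578 = 305.884550
L = 1 × 305.884550 = 305.884550
V = π·1.5² × L = 7.068583 × 305.884550 = 2162.170473

L=305.885 V=2162.170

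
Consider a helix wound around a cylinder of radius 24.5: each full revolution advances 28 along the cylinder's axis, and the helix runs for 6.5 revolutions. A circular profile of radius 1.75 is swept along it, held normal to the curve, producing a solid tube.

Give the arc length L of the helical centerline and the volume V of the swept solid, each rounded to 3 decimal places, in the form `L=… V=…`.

L=1017.015 V=9784.828

2πR = 2π·24.5 = 153.938040
per-turn = √(153.938040² + 28²) = √(23696.9202 + 784) = √24480.9202 = 156.463798
L = 6.5 × 156.463798 = 1017.014689
V = π·1.75² × L = 9.621128 × 1017.014689 = 9784.827991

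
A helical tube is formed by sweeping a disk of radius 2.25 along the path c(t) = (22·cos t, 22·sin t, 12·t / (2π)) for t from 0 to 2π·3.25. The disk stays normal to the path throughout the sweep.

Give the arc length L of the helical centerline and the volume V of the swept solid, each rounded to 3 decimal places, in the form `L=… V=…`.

2πR = 2π·22 = 138.230077
per-turn = √(138.230077² + 12²) = √(19107.5541 + 144) = √19251.5541 = 138.749970
L = 3.25 × 138.749970 = 450.937402
V = π·2.25² × L = 15.904313 × 450.937402 = 7171.849496

L=450.937 V=7171.849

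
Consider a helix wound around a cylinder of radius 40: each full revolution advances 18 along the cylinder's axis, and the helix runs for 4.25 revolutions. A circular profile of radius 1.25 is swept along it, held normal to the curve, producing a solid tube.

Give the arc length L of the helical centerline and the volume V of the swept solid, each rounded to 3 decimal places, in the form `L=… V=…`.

2πR = 2π·40 = 251.327412
per-turn = √(251.327412² + 18²) = √(63165.4682 + 324) = √63489.4682 = 251.971165
L = 4.25 × 251.971165 = 1070.877453
V = π·1.25² × L = 4.908739 × 1070.877453 = 5256.657404

L=1070.877 V=5256.657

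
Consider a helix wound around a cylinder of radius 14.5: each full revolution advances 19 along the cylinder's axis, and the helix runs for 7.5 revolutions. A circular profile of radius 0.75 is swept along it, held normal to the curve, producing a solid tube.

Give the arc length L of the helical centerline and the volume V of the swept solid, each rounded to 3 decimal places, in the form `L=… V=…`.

2πR = 2π·14.5 = 91.106187
per-turn = √(91.106187² + 19²) = √(8300.3373 + 361) = √8661.3373 = 93.066306
L = 7.5 × 93.066306 = 697.997295
V = π·0.75² × L = 1.767146 × 697.997295 = 1233.463035

L=697.997 V=1233.463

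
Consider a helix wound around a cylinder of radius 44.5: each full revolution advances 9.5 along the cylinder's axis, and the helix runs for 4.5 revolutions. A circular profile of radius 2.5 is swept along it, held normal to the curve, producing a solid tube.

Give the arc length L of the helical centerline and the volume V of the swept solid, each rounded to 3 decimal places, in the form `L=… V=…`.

2πR = 2π·44.5 = 279.601746
per-turn = √(279.601746² + 9.5²) = √(78177.1365 + 90.25) = √78267.3865 = 279.763090
L = 4.5 × 279.763090 = 1258.933904
V = π·2.5² × L = 19.634954 × 1258.933904 = 24719.109410

L=1258.934 V=24719.109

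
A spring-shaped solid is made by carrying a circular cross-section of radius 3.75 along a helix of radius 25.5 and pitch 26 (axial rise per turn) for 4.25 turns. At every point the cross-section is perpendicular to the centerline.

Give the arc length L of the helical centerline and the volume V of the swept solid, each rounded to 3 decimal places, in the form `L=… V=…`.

2πR = 2π·25.5 = 160.221225
per-turn = √(160.221225² + 26²) = √(25670.8410 + 676) = √26346.8410 = 162.317100
L = 4.25 × 162.317100 = 689.847676
V = π·3.75² × L = 44.178647 × 689.847676 = 30476.536759

L=689.848 V=30476.537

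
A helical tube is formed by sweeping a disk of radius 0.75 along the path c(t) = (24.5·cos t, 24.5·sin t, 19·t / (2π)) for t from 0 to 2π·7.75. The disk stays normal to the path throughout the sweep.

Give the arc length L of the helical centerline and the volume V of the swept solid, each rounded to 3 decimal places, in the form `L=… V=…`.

L=1202.073 V=2124.238

2πR = 2π·24.5 = 153.938040
per-turn = √(153.938040² + 19²) = √(23696.9202 + 361) = √24057.9202 = 155.106158
L = 7.75 × 155.106158 = 1202.072722
V = π·0.75² × L = 1.767146 × 1202.072722 = 2124.237844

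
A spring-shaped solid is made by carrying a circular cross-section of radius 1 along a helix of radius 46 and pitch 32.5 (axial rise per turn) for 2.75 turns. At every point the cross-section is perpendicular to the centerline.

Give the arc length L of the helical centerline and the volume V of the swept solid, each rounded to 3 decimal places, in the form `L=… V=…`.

2πR = 2π·46 = 289.026524
per-turn = √(289.026524² + 32.5²) = √(83536.3317 + 1056.25) = √84592.5817 = 290.848039
L = 2.75 × 290.848039 = 799.832107
V = π·1² × L = 3.141593 × 799.832107 = 2512.746670

L=799.832 V=2512.747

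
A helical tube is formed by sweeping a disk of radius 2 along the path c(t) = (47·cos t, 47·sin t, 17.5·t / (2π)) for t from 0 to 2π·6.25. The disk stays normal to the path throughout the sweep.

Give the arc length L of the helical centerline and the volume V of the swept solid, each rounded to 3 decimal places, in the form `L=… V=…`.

2πR = 2π·47 = 295.309709
per-turn = √(295.309709² + 17.5²) = √(87207.8245 + 306.25) = √87514.0745 = 295.827778
L = 6.25 × 295.827778 = 1848.923615
V = π·2² × L = 12.566371 × 1848.923615 = 23234.259386

L=1848.924 V=23234.259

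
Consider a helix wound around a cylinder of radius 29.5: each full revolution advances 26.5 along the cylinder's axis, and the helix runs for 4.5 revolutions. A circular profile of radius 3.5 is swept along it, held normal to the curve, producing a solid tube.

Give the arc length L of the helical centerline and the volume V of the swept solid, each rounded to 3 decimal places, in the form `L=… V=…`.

L=842.574 V=32426.059

2πR = 2π·29.5 = 185.353967
per-turn = √(185.353967² + 26.5²) = √(34356.0929 + 702.25) = √35058.3429 = 187.238732
L = 4.5 × 187.238732 = 842.574296
V = π·3.5² × L = 38.484510 × 842.574296 = 32426.058922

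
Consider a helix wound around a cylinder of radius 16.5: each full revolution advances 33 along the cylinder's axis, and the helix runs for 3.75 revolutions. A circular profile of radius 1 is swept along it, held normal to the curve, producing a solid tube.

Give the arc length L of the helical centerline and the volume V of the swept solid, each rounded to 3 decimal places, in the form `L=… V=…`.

L=407.992 V=1281.746

2πR = 2π·16.5 = 103.672558
per-turn = √(103.672558² + 33²) = √(10747.9992 + 1089) = √11836.9992 = 108.797974
L = 3.75 × 108.797974 = 407.992403
V = π·1² × L = 3.141593 × 407.992403 = 1281.745937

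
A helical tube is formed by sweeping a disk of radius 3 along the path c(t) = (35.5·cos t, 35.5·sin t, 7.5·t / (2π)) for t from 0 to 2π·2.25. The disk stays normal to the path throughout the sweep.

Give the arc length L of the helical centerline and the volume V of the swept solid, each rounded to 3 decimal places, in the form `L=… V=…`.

L=502.153 V=14198.043

2πR = 2π·35.5 = 223.053078
per-turn = √(223.053078² + 7.5²) = √(49752.6758 + 56.25) = √49808.9258 = 223.179134
L = 2.25 × 223.179134 = 502.153051
V = π·3² × L = 28.274334 × 502.153051 = 14198.043029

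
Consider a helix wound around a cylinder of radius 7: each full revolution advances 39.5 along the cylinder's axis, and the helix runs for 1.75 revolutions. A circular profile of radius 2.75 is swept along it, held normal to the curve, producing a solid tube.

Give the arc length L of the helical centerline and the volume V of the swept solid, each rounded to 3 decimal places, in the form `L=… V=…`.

L=103.453 V=2457.864

2πR = 2π·7 = 43.982297
per-turn = √(43.982297² + 39.5²) = √(1934.4425 + 1560.25) = √3494.6925 = 59.115924
L = 1.75 × 59.115924 = 103.452867
V = π·2.75² × L = 23.758294 × 103.452867 = 2457.863672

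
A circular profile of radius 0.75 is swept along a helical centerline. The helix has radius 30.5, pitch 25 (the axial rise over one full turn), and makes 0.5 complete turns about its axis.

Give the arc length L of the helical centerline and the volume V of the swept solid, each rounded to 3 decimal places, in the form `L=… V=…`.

2πR = 2π·30.5 = 191.637152
per-turn = √(191.637152² + 25²) = √(36724.7980 + 625) = √37349.7980 = 193.260958
L = 0.5 × 193.260958 = 96.630479
V = π·0.75² × L = 1.767146 × 96.630479 = 170.760152

L=96.630 V=170.760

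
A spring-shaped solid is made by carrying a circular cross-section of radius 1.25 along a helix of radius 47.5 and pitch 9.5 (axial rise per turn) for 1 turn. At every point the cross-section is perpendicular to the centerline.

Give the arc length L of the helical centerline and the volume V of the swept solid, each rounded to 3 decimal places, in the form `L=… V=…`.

L=298.602 V=1465.761

2πR = 2π·47.5 = 298.451302
per-turn = √(298.451302² + 9.5²) = √(89073.1797 + 90.25) = √89163.4297 = 298.602461
L = 1 × 298.602461 = 298.602461
V = π·1.25² × L = 4.908739 × 298.602461 = 1465.761403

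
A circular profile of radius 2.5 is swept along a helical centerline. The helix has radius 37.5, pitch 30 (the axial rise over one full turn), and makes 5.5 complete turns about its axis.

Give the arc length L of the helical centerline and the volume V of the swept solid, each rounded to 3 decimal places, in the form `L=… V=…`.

L=1306.369 V=25650.495

2πR = 2π·37.5 = 235.619449
per-turn = √(235.619449² + 30²) = √(55516.5248 + 900) = √56416.5248 = 237.521630
L = 5.5 × 237.521630 = 1306.368965
V = π·2.5² × L = 19.634954 × 1306.368965 = 25650.494654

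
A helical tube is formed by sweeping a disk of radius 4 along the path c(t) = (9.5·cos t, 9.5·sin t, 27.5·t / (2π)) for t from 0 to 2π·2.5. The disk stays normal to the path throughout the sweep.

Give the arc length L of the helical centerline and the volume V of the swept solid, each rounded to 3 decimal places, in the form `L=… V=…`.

2πR = 2π·9.5 = 59.690260
per-turn = √(59.690260² + 27.5²) = √(3562.9272 + 756.25) = √4319.1772 = 65.720447
L = 2.5 × 65.720447 = 164.301118
V = π·4² × L = 50.265482 × 164.301118 = 8258.674973

L=164.301 V=8258.675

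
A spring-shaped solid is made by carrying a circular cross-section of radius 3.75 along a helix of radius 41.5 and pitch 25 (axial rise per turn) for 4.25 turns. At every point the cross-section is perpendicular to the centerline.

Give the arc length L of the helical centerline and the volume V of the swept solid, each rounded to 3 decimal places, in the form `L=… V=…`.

L=1113.279 V=49183.142

2πR = 2π·41.5 = 260.752190
per-turn = √(260.752190² + 25²) = √(67991.7047 + 625) = √68616.7047 = 261.947905
L = 4.25 × 261.947905 = 1113.278595
V = π·3.75² × L = 44.178647 × 1113.278595 = 49183.141696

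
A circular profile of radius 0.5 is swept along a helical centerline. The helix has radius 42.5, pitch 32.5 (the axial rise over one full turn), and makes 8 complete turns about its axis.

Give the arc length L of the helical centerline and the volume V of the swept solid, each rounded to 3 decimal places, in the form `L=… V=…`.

2πR = 2π·42.5 = 267.035376
per-turn = √(267.035376² + 32.5²) = √(71307.8918 + 1056.25) = √72364.1418 = 269.005840
L = 8 × 269.005840 = 2152.046718
V = π·0.5² × L = 0.785398 × 2152.046718 = 1690.213540

L=2152.047 V=1690.214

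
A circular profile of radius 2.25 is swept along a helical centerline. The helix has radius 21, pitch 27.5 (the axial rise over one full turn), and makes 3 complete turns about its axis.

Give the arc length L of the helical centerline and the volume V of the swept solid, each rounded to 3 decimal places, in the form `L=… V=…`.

2πR = 2π·21 = 131.946891
per-turn = √(131.946891² + 27.5²) = √(17409.9822 + 756.25) = √18166.2322 = 134.782166
L = 3 × 134.782166 = 404.346497
V = π·2.25² × L = 15.904313 × 404.346497 = 6430.853168

L=404.346 V=6430.853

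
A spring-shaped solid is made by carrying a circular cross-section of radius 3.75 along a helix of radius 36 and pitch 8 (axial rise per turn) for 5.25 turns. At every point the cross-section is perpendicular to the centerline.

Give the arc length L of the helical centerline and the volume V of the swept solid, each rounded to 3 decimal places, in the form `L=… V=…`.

2πR = 2π·36 = 226.194671
per-turn = √(226.194671² + 8²) = √(51164.0292 + 64) = √51228.0292 = 226.336098
L = 5.25 × 226.336098 = 1188.264514
V = π·3.75² × L = 44.178647 × 1188.264514 = 52495.918140

L=1188.265 V=52495.918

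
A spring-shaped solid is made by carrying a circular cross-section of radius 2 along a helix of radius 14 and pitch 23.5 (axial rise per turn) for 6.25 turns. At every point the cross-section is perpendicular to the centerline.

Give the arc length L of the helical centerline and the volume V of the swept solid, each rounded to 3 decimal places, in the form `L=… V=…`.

2πR = 2π·14 = 87.964594
per-turn = √(87.964594² + 23.5²) = √(7737.7699 + 552.25) = √8290.0199 = 91.049546
L = 6.25 × 91.049546 = 569.059663
V = π·2² × L = 12.566371 × 569.059663 = 7151.014631

L=569.060 V=7151.015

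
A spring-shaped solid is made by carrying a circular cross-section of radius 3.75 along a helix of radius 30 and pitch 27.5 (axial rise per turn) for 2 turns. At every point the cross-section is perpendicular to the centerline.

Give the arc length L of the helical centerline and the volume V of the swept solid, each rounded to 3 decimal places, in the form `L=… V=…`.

L=380.982 V=16831.270

2πR = 2π·30 = 188.495559
per-turn = √(188.495559² + 27.5²) = √(35530.5758 + 756.25) = √36286.8258 = 190.491013
L = 2 × 190.491013 = 380.982025
V = π·3.75² × L = 44.178647 × 380.982025 = 16831.270278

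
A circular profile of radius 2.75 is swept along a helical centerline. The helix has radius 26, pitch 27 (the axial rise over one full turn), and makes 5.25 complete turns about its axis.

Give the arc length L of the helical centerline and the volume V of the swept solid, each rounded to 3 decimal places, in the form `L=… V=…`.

2πR = 2π·26 = 163.362818
per-turn = √(163.362818² + 27²) = √(26687.4103 + 729) = √27416.4103 = 165.579015
L = 5.25 × 165.579015 = 869.289830
V = π·2.75² × L = 23.758294 × 869.289830 = 20652.843742

L=869.290 V=20652.844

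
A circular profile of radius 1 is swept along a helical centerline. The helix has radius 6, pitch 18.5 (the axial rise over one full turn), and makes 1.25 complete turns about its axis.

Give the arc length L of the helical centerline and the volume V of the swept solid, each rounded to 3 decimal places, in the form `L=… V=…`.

L=52.492 V=164.909

2πR = 2π·6 = 37.699112
per-turn = √(37.699112² + 18.5²) = √(1421.2230 + 342.25) = √1763.4730 = 41.993726
L = 1.25 × 41.993726 = 52.492158
V = π·1² × L = 3.141593 × 52.492158 = 164.908977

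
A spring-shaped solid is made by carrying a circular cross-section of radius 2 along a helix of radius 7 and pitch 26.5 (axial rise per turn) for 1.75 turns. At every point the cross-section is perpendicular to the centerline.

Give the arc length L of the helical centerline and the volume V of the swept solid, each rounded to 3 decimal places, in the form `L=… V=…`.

2πR = 2π·7 = 43.982297
per-turn = √(43.982297² + 26.5²) = √(1934.4425 + 702.25) = √2636.6925 = 51.348734
L = 1.75 × 51.348734 = 89.860284
V = π·2² × L = 12.566371 × 89.860284 = 1129.217634

L=89.860 V=1129.218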